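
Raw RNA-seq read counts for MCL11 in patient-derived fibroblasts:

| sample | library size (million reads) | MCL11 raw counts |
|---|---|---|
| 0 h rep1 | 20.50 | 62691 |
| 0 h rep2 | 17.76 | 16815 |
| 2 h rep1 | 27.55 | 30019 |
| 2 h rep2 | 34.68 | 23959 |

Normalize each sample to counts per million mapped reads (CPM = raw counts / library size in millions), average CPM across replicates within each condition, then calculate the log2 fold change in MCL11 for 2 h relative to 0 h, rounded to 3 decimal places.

-1.169

CPM(0 h rep1) = 62691 / 20.50 = 3058.0976
CPM(0 h rep2) = 16815 / 17.76 = 946.7905
CPM(2 h rep1) = 30019 / 27.55 = 1089.6189
CPM(2 h rep2) = 23959 / 34.68 = 690.8593
mean CPM(0 h) = 2002.4441; mean CPM(2 h) = 890.2391
Fold change = 890.2391 / 2002.4441 = 0.44458
log2(0.44458) = -1.1695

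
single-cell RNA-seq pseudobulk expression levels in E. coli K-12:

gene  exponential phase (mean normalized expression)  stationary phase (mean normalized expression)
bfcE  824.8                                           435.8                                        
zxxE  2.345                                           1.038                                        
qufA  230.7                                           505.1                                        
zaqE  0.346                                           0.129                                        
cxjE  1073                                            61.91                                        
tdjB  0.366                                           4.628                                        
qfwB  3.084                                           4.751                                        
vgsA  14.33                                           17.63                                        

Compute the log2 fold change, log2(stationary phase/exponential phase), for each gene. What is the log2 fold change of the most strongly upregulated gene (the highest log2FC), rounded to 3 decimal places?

log2(435.8/824.8) = -0.920  (bfcE)
log2(1.038/2.345) = -1.176  (zxxE)
log2(505.1/230.7) = 1.131  (qufA)
log2(0.129/0.346) = -1.423  (zaqE)
log2(61.91/1073) = -4.115  (cxjE)
log2(4.628/0.366) = 3.660  (tdjB)
log2(4.751/3.084) = 0.623  (qfwB)
log2(17.63/14.33) = 0.299  (vgsA)
tdjB is most strongly upregulated.

3.660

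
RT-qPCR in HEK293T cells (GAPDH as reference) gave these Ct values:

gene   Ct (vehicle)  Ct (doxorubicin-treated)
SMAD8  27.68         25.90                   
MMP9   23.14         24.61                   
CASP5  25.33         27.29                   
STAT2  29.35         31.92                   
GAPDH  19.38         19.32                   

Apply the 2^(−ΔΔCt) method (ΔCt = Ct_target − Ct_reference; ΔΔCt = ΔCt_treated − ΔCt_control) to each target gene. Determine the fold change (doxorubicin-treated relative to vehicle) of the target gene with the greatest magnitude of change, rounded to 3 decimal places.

SMAD8: ΔΔCt = (25.90−19.32) − (27.68−19.38) = 6.58 − 8.30 = -1.72; fold change = 2^1.72 = 3.294
MMP9: ΔΔCt = (24.61−19.32) − (23.14−19.38) = 5.29 − 3.76 = 1.53; fold change = 2^-1.53 = 0.346
CASP5: ΔΔCt = (27.29−19.32) − (25.33−19.38) = 7.97 − 5.95 = 2.02; fold change = 2^-2.02 = 0.247
STAT2: ΔΔCt = (31.92−19.32) − (29.35−19.38) = 12.60 − 9.97 = 2.63; fold change = 2^-2.63 = 0.162
STAT2 has the largest |ΔΔCt| = 2.63.

0.162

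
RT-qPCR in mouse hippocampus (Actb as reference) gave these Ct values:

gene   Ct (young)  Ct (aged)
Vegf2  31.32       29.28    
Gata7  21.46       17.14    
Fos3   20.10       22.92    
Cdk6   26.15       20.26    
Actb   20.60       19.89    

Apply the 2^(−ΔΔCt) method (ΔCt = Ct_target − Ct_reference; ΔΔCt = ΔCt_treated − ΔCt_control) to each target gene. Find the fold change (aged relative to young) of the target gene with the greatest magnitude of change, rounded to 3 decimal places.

36.252

Vegf2: ΔΔCt = (29.28−19.89) − (31.32−20.60) = 9.39 − 10.72 = -1.33; fold change = 2^1.33 = 2.514
Gata7: ΔΔCt = (17.14−19.89) − (21.46−20.60) = -2.75 − 0.86 = -3.61; fold change = 2^3.61 = 12.210
Fos3: ΔΔCt = (22.92−19.89) − (20.10−20.60) = 3.03 − (-0.50) = 3.53; fold change = 2^-3.53 = 0.087
Cdk6: ΔΔCt = (20.26−19.89) − (26.15−20.60) = 0.37 − 5.55 = -5.18; fold change = 2^5.18 = 36.252
Cdk6 has the largest |ΔΔCt| = 5.18.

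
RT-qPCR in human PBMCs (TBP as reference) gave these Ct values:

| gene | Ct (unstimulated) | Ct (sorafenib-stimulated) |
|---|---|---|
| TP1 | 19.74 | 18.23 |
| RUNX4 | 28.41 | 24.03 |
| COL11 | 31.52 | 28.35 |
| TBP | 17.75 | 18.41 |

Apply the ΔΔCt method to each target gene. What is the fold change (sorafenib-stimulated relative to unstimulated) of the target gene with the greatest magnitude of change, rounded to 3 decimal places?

32.900

TP1: ΔΔCt = (18.23−18.41) − (19.74−17.75) = -0.18 − 1.99 = -2.17; fold change = 2^2.17 = 4.500
RUNX4: ΔΔCt = (24.03−18.41) − (28.41−17.75) = 5.62 − 10.66 = -5.04; fold change = 2^5.04 = 32.900
COL11: ΔΔCt = (28.35−18.41) − (31.52−17.75) = 9.94 − 13.77 = -3.83; fold change = 2^3.83 = 14.221
RUNX4 has the largest |ΔΔCt| = 5.04.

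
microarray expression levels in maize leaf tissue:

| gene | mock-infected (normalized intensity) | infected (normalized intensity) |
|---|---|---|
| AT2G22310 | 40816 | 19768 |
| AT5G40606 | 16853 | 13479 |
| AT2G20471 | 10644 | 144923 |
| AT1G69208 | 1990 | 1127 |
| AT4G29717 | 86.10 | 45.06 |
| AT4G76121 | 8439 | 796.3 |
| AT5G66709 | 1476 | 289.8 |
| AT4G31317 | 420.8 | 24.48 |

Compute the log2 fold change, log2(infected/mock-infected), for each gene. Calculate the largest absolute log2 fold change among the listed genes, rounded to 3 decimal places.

log2(19768/40816) = -1.046  (AT2G22310)
log2(13479/16853) = -0.322  (AT5G40606)
log2(144923/10644) = 3.767  (AT2G20471)
log2(1127/1990) = -0.820  (AT1G69208)
log2(45.06/86.10) = -0.934  (AT4G29717)
log2(796.3/8439) = -3.406  (AT4G76121)
log2(289.8/1476) = -2.349  (AT5G66709)
log2(24.48/420.8) = -4.103  (AT4G31317)
The largest magnitude belongs to AT4G31317.

4.103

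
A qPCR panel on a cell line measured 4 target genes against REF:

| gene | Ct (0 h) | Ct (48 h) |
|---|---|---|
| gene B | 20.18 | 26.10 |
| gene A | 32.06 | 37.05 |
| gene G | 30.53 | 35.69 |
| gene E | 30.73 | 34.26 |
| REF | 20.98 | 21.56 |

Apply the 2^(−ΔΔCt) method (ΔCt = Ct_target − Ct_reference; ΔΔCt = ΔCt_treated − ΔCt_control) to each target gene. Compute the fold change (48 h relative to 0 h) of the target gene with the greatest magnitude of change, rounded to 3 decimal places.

gene B: ΔΔCt = (26.10−21.56) − (20.18−20.98) = 4.54 − (-0.80) = 5.34; fold change = 2^-5.34 = 0.025
gene A: ΔΔCt = (37.05−21.56) − (32.06−20.98) = 15.49 − 11.08 = 4.41; fold change = 2^-4.41 = 0.047
gene G: ΔΔCt = (35.69−21.56) − (30.53−20.98) = 14.13 − 9.55 = 4.58; fold change = 2^-4.58 = 0.042
gene E: ΔΔCt = (34.26−21.56) − (30.73−20.98) = 12.70 − 9.75 = 2.95; fold change = 2^-2.95 = 0.129
gene B has the largest |ΔΔCt| = 5.34.

0.025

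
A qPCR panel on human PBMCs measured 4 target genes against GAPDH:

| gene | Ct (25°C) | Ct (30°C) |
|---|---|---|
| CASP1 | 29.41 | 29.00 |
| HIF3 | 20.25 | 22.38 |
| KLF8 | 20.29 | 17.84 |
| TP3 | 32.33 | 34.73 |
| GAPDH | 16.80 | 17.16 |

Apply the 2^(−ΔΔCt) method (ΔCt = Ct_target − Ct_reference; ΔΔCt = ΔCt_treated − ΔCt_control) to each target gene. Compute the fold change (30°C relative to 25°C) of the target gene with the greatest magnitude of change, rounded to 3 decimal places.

CASP1: ΔΔCt = (29.00−17.16) − (29.41−16.80) = 11.84 − 12.61 = -0.77; fold change = 2^0.77 = 1.705
HIF3: ΔΔCt = (22.38−17.16) − (20.25−16.80) = 5.22 − 3.45 = 1.77; fold change = 2^-1.77 = 0.293
KLF8: ΔΔCt = (17.84−17.16) − (20.29−16.80) = 0.68 − 3.49 = -2.81; fold change = 2^2.81 = 7.013
TP3: ΔΔCt = (34.73−17.16) − (32.33−16.80) = 17.57 − 15.53 = 2.04; fold change = 2^-2.04 = 0.243
KLF8 has the largest |ΔΔCt| = 2.81.

7.013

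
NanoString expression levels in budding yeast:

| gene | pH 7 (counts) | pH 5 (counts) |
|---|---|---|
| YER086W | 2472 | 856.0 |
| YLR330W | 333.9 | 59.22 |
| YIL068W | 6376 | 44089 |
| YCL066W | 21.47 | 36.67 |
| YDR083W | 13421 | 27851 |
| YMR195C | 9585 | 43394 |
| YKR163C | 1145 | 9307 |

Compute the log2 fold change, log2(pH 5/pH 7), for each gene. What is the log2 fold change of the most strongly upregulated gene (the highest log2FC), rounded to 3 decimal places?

log2(856.0/2472) = -1.530  (YER086W)
log2(59.22/333.9) = -2.495  (YLR330W)
log2(44089/6376) = 2.790  (YIL068W)
log2(36.67/21.47) = 0.772  (YCL066W)
log2(27851/13421) = 1.053  (YDR083W)
log2(43394/9585) = 2.179  (YMR195C)
log2(9307/1145) = 3.023  (YKR163C)
YKR163C is most strongly upregulated.

3.023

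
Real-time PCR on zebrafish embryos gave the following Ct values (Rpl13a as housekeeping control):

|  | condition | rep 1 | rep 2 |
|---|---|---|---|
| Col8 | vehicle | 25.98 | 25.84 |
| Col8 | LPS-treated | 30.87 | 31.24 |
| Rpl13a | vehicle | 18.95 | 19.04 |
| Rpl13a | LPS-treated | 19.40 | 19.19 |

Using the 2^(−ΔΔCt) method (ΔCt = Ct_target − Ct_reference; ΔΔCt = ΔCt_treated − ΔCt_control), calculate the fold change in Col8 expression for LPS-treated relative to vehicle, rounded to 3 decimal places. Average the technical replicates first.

0.035

Mean Ct: Col8 vehicle 25.910; Col8 LPS-treated 31.055; Rpl13a vehicle 18.995; Rpl13a LPS-treated 19.295
ΔCt(vehicle) = 25.910 − 18.995 = 6.915
ΔCt(LPS-treated) = 31.055 − 19.295 = 11.760
ΔΔCt = 11.760 − 6.915 = 4.845
Fold change = 2^(−4.845) = 0.0348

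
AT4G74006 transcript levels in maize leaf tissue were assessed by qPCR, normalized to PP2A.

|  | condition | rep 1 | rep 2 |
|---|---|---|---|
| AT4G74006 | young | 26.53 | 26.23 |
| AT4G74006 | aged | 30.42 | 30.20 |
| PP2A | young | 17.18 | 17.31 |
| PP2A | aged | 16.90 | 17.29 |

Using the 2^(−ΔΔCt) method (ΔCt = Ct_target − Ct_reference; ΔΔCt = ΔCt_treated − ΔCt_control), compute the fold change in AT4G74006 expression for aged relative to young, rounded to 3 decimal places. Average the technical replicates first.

0.059

Mean Ct: AT4G74006 young 26.380; AT4G74006 aged 30.310; PP2A young 17.245; PP2A aged 17.095
ΔCt(young) = 26.380 − 17.245 = 9.135
ΔCt(aged) = 30.310 − 17.095 = 13.215
ΔΔCt = 13.215 − 9.135 = 4.080
Fold change = 2^(−4.080) = 0.0591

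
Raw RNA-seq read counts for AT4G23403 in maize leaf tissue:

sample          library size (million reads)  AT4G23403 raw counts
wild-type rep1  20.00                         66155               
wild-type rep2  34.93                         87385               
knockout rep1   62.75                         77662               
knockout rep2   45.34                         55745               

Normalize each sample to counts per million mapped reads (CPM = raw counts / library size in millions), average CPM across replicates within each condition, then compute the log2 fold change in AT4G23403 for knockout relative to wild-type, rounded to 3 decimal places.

CPM(wild-type rep1) = 66155 / 20.00 = 3307.7500
CPM(wild-type rep2) = 87385 / 34.93 = 2501.7177
CPM(knockout rep1) = 77662 / 62.75 = 1237.6414
CPM(knockout rep2) = 55745 / 45.34 = 1229.4883
mean CPM(wild-type) = 2904.7339; mean CPM(knockout) = 1233.5649
Fold change = 1233.5649 / 2904.7339 = 0.42467
log2(0.42467) = -1.2356

-1.236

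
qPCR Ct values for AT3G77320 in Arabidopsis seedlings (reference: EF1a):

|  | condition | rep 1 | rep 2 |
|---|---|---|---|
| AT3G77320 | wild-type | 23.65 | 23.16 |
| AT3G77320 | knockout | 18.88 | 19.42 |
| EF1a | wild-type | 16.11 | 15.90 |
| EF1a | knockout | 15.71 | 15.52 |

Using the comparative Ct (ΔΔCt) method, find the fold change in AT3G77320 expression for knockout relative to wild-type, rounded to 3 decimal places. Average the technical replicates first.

14.571

Mean Ct: AT3G77320 wild-type 23.405; AT3G77320 knockout 19.150; EF1a wild-type 16.005; EF1a knockout 15.615
ΔCt(wild-type) = 23.405 − 16.005 = 7.400
ΔCt(knockout) = 19.150 − 15.615 = 3.535
ΔΔCt = 3.535 − 7.400 = -3.865
Fold change = 2^(−(-3.865)) = 2^3.865 = 14.5707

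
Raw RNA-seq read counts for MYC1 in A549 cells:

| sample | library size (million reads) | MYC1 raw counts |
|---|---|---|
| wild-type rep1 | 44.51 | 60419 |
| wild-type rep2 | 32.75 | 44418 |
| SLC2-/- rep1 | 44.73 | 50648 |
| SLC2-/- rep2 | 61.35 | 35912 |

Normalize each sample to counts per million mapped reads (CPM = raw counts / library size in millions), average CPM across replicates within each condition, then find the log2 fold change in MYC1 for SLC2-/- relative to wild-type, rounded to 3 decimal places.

CPM(wild-type rep1) = 60419 / 44.51 = 1357.4253
CPM(wild-type rep2) = 44418 / 32.75 = 1356.2748
CPM(SLC2-/- rep1) = 50648 / 44.73 = 1132.3049
CPM(SLC2-/- rep2) = 35912 / 61.35 = 585.3627
mean CPM(wild-type) = 1356.8501; mean CPM(SLC2-/-) = 858.8338
Fold change = 858.8338 / 1356.8501 = 0.63296
log2(0.63296) = -0.6598

-0.660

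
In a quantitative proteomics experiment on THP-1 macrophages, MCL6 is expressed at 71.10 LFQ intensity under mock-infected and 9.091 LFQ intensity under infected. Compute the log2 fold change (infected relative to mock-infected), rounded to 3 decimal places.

-2.967

Fold change = 9.091 / 71.10 = 0.1279
log2(0.1279) = -2.9673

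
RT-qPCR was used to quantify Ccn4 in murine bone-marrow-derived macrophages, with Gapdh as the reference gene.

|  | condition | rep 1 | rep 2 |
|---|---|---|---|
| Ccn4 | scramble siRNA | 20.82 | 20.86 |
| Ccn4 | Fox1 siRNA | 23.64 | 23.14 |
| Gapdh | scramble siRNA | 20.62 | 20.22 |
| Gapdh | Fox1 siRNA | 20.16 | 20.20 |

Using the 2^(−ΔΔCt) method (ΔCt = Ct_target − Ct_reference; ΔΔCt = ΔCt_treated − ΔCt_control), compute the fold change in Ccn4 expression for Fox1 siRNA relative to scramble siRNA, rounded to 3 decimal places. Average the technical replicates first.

Mean Ct: Ccn4 scramble siRNA 20.840; Ccn4 Fox1 siRNA 23.390; Gapdh scramble siRNA 20.420; Gapdh Fox1 siRNA 20.180
ΔCt(scramble siRNA) = 20.840 − 20.420 = 0.420
ΔCt(Fox1 siRNA) = 23.390 − 20.180 = 3.210
ΔΔCt = 3.210 − 0.420 = 2.790
Fold change = 2^(−2.790) = 0.1446

0.145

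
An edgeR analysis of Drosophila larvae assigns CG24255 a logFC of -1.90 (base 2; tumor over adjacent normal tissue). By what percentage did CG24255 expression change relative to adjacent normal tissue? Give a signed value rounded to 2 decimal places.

Fold change = 2^(-1.90) = 0.2679
Percent change = (FC − 1) × 100% = (0.2679 − 1) × 100 = -73.21%

-73.21%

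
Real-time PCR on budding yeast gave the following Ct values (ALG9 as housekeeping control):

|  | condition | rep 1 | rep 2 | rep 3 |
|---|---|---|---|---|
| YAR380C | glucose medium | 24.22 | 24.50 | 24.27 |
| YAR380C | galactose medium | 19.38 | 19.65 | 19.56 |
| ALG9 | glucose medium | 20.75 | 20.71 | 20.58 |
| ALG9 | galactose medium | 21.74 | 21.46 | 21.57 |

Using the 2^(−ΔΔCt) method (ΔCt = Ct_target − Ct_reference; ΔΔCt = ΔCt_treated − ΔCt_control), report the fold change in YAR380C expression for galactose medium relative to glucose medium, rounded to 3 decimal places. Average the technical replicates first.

52.346

Mean Ct: YAR380C glucose medium 24.330; YAR380C galactose medium 19.530; ALG9 glucose medium 20.680; ALG9 galactose medium 21.590
ΔCt(glucose medium) = 24.330 − 20.680 = 3.650
ΔCt(galactose medium) = 19.530 − 21.590 = -2.060
ΔΔCt = -2.060 − 3.650 = -5.710
Fold change = 2^(−(-5.710)) = 2^5.710 = 52.3457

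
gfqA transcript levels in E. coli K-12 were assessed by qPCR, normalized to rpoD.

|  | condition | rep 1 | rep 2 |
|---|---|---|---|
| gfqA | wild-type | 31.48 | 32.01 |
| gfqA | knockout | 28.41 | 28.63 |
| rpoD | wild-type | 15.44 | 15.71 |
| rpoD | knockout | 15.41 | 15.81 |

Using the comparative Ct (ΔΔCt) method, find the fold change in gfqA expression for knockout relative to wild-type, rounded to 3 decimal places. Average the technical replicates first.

Mean Ct: gfqA wild-type 31.745; gfqA knockout 28.520; rpoD wild-type 15.575; rpoD knockout 15.610
ΔCt(wild-type) = 31.745 − 15.575 = 16.170
ΔCt(knockout) = 28.520 − 15.610 = 12.910
ΔΔCt = 12.910 − 16.170 = -3.260
Fold change = 2^(−(-3.260)) = 2^3.260 = 9.5798

9.580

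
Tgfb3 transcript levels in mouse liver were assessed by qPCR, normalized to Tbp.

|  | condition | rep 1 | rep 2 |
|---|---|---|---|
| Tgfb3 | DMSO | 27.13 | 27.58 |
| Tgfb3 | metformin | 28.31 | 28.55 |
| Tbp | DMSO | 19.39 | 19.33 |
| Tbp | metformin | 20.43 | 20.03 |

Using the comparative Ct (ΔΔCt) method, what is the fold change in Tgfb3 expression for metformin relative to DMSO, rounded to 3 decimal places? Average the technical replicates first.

0.868

Mean Ct: Tgfb3 DMSO 27.355; Tgfb3 metformin 28.430; Tbp DMSO 19.360; Tbp metformin 20.230
ΔCt(DMSO) = 27.355 − 19.360 = 7.995
ΔCt(metformin) = 28.430 − 20.230 = 8.200
ΔΔCt = 8.200 − 7.995 = 0.205
Fold change = 2^(−0.205) = 0.8675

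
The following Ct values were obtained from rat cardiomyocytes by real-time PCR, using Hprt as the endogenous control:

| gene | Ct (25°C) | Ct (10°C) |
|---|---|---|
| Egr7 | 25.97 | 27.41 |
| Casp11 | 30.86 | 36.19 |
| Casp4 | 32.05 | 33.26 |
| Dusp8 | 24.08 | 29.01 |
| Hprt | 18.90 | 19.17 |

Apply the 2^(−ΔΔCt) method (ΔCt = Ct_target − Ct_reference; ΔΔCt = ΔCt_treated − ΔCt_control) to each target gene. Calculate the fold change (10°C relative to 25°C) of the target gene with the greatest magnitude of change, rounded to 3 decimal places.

0.030

Egr7: ΔΔCt = (27.41−19.17) − (25.97−18.90) = 8.24 − 7.07 = 1.17; fold change = 2^-1.17 = 0.444
Casp11: ΔΔCt = (36.19−19.17) − (30.86−18.90) = 17.02 − 11.96 = 5.06; fold change = 2^-5.06 = 0.030
Casp4: ΔΔCt = (33.26−19.17) − (32.05−18.90) = 14.09 − 13.15 = 0.94; fold change = 2^-0.94 = 0.521
Dusp8: ΔΔCt = (29.01−19.17) − (24.08−18.90) = 9.84 − 5.18 = 4.66; fold change = 2^-4.66 = 0.040
Casp11 has the largest |ΔΔCt| = 5.06.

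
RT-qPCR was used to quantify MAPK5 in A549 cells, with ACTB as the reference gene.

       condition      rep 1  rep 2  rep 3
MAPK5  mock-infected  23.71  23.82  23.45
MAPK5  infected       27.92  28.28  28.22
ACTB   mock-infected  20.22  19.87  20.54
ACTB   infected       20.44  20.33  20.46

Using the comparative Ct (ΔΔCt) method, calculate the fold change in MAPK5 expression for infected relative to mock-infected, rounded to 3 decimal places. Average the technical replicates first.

Mean Ct: MAPK5 mock-infected 23.660; MAPK5 infected 28.140; ACTB mock-infected 20.210; ACTB infected 20.410
ΔCt(mock-infected) = 23.660 − 20.210 = 3.450
ΔCt(infected) = 28.140 − 20.410 = 7.730
ΔΔCt = 7.730 − 3.450 = 4.280
Fold change = 2^(−4.280) = 0.0515

0.051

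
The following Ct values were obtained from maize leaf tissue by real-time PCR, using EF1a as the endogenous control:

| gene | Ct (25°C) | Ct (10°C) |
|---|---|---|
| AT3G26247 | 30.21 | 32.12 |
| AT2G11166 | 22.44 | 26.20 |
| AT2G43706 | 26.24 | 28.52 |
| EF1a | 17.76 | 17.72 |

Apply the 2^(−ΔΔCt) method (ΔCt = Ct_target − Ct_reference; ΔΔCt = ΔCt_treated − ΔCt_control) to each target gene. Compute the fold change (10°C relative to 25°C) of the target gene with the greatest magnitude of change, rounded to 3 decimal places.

AT3G26247: ΔΔCt = (32.12−17.72) − (30.21−17.76) = 14.40 − 12.45 = 1.95; fold change = 2^-1.95 = 0.259
AT2G11166: ΔΔCt = (26.20−17.72) − (22.44−17.76) = 8.48 − 4.68 = 3.80; fold change = 2^-3.80 = 0.072
AT2G43706: ΔΔCt = (28.52−17.72) − (26.24−17.76) = 10.80 − 8.48 = 2.32; fold change = 2^-2.32 = 0.200
AT2G11166 has the largest |ΔΔCt| = 3.80.

0.072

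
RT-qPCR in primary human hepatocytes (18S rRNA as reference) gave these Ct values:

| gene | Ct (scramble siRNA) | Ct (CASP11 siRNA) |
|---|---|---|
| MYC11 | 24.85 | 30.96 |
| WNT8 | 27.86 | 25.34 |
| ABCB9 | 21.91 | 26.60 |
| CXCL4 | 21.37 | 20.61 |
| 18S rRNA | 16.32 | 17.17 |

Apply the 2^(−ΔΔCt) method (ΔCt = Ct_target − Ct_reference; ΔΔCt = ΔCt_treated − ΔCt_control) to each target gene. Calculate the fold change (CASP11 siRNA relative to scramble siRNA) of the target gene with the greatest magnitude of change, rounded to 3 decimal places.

0.026

MYC11: ΔΔCt = (30.96−17.17) − (24.85−16.32) = 13.79 − 8.53 = 5.26; fold change = 2^-5.26 = 0.026
WNT8: ΔΔCt = (25.34−17.17) − (27.86−16.32) = 8.17 − 11.54 = -3.37; fold change = 2^3.37 = 10.339
ABCB9: ΔΔCt = (26.60−17.17) − (21.91−16.32) = 9.43 − 5.59 = 3.84; fold change = 2^-3.84 = 0.070
CXCL4: ΔΔCt = (20.61−17.17) − (21.37−16.32) = 3.44 − 5.05 = -1.61; fold change = 2^1.61 = 3.053
MYC11 has the largest |ΔΔCt| = 5.26.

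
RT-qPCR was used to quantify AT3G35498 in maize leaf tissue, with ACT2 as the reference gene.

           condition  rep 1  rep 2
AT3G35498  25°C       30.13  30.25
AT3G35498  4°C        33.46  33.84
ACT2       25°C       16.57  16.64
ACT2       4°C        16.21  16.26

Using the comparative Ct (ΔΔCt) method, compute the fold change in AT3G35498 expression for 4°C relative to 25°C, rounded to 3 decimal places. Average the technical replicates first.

0.070

Mean Ct: AT3G35498 25°C 30.190; AT3G35498 4°C 33.650; ACT2 25°C 16.605; ACT2 4°C 16.235
ΔCt(25°C) = 30.190 − 16.605 = 13.585
ΔCt(4°C) = 33.650 − 16.235 = 17.415
ΔΔCt = 17.415 − 13.585 = 3.830
Fold change = 2^(−3.830) = 0.0703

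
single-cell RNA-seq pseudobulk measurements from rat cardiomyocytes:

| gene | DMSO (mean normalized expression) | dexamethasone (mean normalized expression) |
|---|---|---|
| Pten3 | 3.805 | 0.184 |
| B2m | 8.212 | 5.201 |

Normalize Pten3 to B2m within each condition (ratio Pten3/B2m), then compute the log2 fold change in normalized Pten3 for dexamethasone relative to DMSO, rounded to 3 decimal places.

-3.711

Pten3/B2m (DMSO) = 3.805 / 8.212 = 0.46335
Pten3/B2m (dexamethasone) = 0.184 / 5.201 = 0.035378
Fold change = 0.035378 / 0.46335 = 0.0764
log2(0.0764) = -3.7112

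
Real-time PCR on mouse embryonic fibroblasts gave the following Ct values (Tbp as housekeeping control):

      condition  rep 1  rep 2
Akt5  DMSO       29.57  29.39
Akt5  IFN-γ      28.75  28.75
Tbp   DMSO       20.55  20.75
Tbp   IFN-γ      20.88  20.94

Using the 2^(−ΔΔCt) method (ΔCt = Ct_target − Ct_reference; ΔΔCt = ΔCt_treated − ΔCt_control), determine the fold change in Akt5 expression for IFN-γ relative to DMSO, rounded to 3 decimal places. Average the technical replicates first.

Mean Ct: Akt5 DMSO 29.480; Akt5 IFN-γ 28.750; Tbp DMSO 20.650; Tbp IFN-γ 20.910
ΔCt(DMSO) = 29.480 − 20.650 = 8.830
ΔCt(IFN-γ) = 28.750 − 20.910 = 7.840
ΔΔCt = 7.840 − 8.830 = -0.990
Fold change = 2^(−(-0.990)) = 2^0.990 = 1.9862

1.986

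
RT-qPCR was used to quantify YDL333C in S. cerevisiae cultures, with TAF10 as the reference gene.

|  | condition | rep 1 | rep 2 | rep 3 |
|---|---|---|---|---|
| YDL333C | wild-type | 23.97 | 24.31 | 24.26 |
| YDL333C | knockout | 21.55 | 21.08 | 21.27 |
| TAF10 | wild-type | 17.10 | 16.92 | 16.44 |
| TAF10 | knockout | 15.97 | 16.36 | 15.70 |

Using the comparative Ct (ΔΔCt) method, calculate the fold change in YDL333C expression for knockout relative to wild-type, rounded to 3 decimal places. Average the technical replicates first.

Mean Ct: YDL333C wild-type 24.180; YDL333C knockout 21.300; TAF10 wild-type 16.820; TAF10 knockout 16.010
ΔCt(wild-type) = 24.180 − 16.820 = 7.360
ΔCt(knockout) = 21.300 − 16.010 = 5.290
ΔΔCt = 5.290 − 7.360 = -2.070
Fold change = 2^(−(-2.070)) = 2^2.070 = 4.1989

4.199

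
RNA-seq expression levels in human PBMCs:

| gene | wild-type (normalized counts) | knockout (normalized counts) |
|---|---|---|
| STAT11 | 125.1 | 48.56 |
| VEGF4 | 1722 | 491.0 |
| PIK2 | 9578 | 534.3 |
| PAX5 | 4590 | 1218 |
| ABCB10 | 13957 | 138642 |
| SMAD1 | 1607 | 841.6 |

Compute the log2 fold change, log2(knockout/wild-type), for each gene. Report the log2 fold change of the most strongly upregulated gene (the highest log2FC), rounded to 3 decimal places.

log2(48.56/125.1) = -1.365  (STAT11)
log2(491.0/1722) = -1.810  (VEGF4)
log2(534.3/9578) = -4.164  (PIK2)
log2(1218/4590) = -1.914  (PAX5)
log2(138642/13957) = 3.312  (ABCB10)
log2(841.6/1607) = -0.933  (SMAD1)
ABCB10 is most strongly upregulated.

3.312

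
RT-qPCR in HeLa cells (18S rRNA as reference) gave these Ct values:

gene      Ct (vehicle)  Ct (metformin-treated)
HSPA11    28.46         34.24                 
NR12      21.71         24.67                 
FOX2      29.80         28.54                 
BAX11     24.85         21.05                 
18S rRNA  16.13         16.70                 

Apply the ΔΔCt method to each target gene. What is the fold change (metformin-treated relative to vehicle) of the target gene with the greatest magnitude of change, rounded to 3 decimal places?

0.027

HSPA11: ΔΔCt = (34.24−16.70) − (28.46−16.13) = 17.54 − 12.33 = 5.21; fold change = 2^-5.21 = 0.027
NR12: ΔΔCt = (24.67−16.70) − (21.71−16.13) = 7.97 − 5.58 = 2.39; fold change = 2^-2.39 = 0.191
FOX2: ΔΔCt = (28.54−16.70) − (29.80−16.13) = 11.84 − 13.67 = -1.83; fold change = 2^1.83 = 3.555
BAX11: ΔΔCt = (21.05−16.70) − (24.85−16.13) = 4.35 − 8.72 = -4.37; fold change = 2^4.37 = 20.678
HSPA11 has the largest |ΔΔCt| = 5.21.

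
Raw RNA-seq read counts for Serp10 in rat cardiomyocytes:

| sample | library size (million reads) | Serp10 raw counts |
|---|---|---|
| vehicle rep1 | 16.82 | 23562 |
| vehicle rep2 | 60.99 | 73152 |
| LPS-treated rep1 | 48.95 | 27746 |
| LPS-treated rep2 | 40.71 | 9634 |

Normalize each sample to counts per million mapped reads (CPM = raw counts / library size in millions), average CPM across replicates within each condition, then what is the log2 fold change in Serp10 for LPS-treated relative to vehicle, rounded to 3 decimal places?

-1.694

CPM(vehicle rep1) = 23562 / 16.82 = 1400.8323
CPM(vehicle rep2) = 73152 / 60.99 = 1199.4097
CPM(LPS-treated rep1) = 27746 / 48.95 = 566.8233
CPM(LPS-treated rep2) = 9634 / 40.71 = 236.6495
mean CPM(vehicle) = 1300.1210; mean CPM(LPS-treated) = 401.7364
Fold change = 401.7364 / 1300.1210 = 0.30900
log2(0.30900) = -1.6943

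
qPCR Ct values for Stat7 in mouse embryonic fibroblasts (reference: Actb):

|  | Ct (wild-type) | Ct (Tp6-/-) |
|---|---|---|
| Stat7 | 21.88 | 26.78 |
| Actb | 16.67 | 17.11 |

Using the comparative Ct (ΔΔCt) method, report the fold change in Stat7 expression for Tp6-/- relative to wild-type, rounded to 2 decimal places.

ΔCt(wild-type) = 21.880 − 16.670 = 5.210
ΔCt(Tp6-/-) = 26.780 − 17.110 = 9.670
ΔΔCt = 9.670 − 5.210 = 4.460
Fold change = 2^(−4.460) = 0.045

0.05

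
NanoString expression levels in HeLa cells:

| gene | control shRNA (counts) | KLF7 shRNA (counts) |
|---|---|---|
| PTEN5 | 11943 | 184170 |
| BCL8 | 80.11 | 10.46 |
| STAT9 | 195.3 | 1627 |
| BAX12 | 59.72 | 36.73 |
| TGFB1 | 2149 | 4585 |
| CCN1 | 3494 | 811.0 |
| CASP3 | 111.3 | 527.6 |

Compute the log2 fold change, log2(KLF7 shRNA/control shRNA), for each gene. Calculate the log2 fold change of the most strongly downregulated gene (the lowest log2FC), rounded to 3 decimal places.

log2(184170/11943) = 3.947  (PTEN5)
log2(10.46/80.11) = -2.937  (BCL8)
log2(1627/195.3) = 3.058  (STAT9)
log2(36.73/59.72) = -0.701  (BAX12)
log2(4585/2149) = 1.093  (TGFB1)
log2(811.0/3494) = -2.107  (CCN1)
log2(527.6/111.3) = 2.245  (CASP3)
BCL8 is most strongly downregulated.

-2.937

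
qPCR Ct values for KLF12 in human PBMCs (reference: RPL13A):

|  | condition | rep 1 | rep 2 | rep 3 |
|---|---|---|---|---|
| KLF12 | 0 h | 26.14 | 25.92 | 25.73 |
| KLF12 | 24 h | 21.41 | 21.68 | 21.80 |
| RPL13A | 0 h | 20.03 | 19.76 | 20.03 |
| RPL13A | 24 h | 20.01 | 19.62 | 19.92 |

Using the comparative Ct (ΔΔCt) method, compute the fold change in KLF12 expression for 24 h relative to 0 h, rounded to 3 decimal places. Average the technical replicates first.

Mean Ct: KLF12 0 h 25.930; KLF12 24 h 21.630; RPL13A 0 h 19.940; RPL13A 24 h 19.850
ΔCt(0 h) = 25.930 − 19.940 = 5.990
ΔCt(24 h) = 21.630 − 19.850 = 1.780
ΔΔCt = 1.780 − 5.990 = -4.210
Fold change = 2^(−(-4.210)) = 2^4.210 = 18.5070

18.507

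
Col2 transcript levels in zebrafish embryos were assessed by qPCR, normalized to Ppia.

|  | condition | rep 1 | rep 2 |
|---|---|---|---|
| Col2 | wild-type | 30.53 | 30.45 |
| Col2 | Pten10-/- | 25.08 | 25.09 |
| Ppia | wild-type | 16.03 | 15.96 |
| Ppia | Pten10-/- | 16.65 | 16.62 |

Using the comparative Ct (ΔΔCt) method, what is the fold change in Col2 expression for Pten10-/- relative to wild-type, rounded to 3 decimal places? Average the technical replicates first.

66.028

Mean Ct: Col2 wild-type 30.490; Col2 Pten10-/- 25.085; Ppia wild-type 15.995; Ppia Pten10-/- 16.635
ΔCt(wild-type) = 30.490 − 15.995 = 14.495
ΔCt(Pten10-/-) = 25.085 − 16.635 = 8.450
ΔΔCt = 8.450 − 14.495 = -6.045
Fold change = 2^(−(-6.045)) = 2^6.045 = 66.0277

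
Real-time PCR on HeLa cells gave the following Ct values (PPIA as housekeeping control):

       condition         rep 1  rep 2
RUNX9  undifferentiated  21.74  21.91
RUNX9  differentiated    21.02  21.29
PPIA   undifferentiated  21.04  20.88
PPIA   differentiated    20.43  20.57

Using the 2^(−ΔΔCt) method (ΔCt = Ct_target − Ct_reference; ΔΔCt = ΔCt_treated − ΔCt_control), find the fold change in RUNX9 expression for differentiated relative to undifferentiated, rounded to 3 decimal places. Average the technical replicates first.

Mean Ct: RUNX9 undifferentiated 21.825; RUNX9 differentiated 21.155; PPIA undifferentiated 20.960; PPIA differentiated 20.500
ΔCt(undifferentiated) = 21.825 − 20.960 = 0.865
ΔCt(differentiated) = 21.155 − 20.500 = 0.655
ΔΔCt = 0.655 − 0.865 = -0.210
Fold change = 2^(−(-0.210)) = 2^0.210 = 1.1567

1.157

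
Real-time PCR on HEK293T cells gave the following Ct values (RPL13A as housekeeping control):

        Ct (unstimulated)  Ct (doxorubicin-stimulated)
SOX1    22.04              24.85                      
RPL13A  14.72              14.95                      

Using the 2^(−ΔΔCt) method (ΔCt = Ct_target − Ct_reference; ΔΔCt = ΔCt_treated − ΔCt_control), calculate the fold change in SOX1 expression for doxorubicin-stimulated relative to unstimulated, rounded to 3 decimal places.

0.167

ΔCt(unstimulated) = 22.040 − 14.720 = 7.320
ΔCt(doxorubicin-stimulated) = 24.850 − 14.950 = 9.900
ΔΔCt = 9.900 − 7.320 = 2.580
Fold change = 2^(−2.580) = 0.1672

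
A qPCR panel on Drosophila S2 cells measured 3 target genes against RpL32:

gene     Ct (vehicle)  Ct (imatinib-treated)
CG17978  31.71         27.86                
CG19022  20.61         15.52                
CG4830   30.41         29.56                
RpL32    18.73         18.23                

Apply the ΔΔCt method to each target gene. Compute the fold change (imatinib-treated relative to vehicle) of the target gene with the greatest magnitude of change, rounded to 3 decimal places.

CG17978: ΔΔCt = (27.86−18.23) − (31.71−18.73) = 9.63 − 12.98 = -3.35; fold change = 2^3.35 = 10.196
CG19022: ΔΔCt = (15.52−18.23) − (20.61−18.73) = -2.71 − 1.88 = -4.59; fold change = 2^4.59 = 24.084
CG4830: ΔΔCt = (29.56−18.23) − (30.41−18.73) = 11.33 − 11.68 = -0.35; fold change = 2^0.35 = 1.275
CG19022 has the largest |ΔΔCt| = 4.59.

24.084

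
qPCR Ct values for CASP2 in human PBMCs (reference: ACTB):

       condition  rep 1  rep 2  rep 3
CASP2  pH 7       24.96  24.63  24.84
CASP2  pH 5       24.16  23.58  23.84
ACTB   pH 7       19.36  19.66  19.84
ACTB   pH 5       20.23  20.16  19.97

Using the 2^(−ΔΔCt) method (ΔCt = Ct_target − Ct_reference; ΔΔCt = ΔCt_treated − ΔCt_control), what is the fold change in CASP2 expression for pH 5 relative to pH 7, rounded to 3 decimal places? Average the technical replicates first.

Mean Ct: CASP2 pH 7 24.810; CASP2 pH 5 23.860; ACTB pH 7 19.620; ACTB pH 5 20.120
ΔCt(pH 7) = 24.810 − 19.620 = 5.190
ΔCt(pH 5) = 23.860 − 20.120 = 3.740
ΔΔCt = 3.740 − 5.190 = -1.450
Fold change = 2^(−(-1.450)) = 2^1.450 = 2.7321

2.732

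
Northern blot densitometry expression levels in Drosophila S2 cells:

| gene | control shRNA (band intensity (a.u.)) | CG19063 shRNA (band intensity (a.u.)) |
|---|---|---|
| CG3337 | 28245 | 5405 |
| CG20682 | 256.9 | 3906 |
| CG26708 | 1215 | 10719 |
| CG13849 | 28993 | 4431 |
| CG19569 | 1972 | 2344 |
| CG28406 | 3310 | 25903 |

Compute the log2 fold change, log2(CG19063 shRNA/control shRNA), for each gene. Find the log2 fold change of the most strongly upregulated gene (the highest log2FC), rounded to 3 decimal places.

3.926

log2(5405/28245) = -2.386  (CG3337)
log2(3906/256.9) = 3.926  (CG20682)
log2(10719/1215) = 3.141  (CG26708)
log2(4431/28993) = -2.710  (CG13849)
log2(2344/1972) = 0.249  (CG19569)
log2(25903/3310) = 2.968  (CG28406)
CG20682 is most strongly upregulated.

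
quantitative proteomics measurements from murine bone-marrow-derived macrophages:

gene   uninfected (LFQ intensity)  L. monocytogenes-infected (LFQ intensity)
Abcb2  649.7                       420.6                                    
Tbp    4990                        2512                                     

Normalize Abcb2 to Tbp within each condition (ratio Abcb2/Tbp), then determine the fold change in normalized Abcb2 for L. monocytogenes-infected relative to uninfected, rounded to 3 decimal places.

Abcb2/Tbp (uninfected) = 649.7 / 4990 = 0.1302
Abcb2/Tbp (L. monocytogenes-infected) = 420.6 / 2512 = 0.16744
Fold change = 0.16744 / 0.1302 = 1.2860

1.286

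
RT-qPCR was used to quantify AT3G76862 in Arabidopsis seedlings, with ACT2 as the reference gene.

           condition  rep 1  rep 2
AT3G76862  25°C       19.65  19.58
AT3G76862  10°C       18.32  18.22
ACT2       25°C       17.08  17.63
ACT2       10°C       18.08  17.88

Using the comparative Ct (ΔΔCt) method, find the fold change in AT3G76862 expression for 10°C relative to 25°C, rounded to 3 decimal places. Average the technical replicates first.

3.918

Mean Ct: AT3G76862 25°C 19.615; AT3G76862 10°C 18.270; ACT2 25°C 17.355; ACT2 10°C 17.980
ΔCt(25°C) = 19.615 − 17.355 = 2.260
ΔCt(10°C) = 18.270 − 17.980 = 0.290
ΔΔCt = 0.290 − 2.260 = -1.970
Fold change = 2^(−(-1.970)) = 2^1.970 = 3.9177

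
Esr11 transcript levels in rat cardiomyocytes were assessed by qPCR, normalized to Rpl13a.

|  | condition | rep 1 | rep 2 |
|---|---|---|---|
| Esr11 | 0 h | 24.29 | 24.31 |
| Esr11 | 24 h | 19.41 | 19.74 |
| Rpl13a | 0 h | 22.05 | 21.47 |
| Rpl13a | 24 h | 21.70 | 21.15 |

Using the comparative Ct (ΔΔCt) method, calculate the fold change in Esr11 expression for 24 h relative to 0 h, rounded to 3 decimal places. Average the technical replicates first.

Mean Ct: Esr11 0 h 24.300; Esr11 24 h 19.575; Rpl13a 0 h 21.760; Rpl13a 24 h 21.425
ΔCt(0 h) = 24.300 − 21.760 = 2.540
ΔCt(24 h) = 19.575 − 21.425 = -1.850
ΔΔCt = -1.850 − 2.540 = -4.390
Fold change = 2^(−(-4.390)) = 2^4.390 = 20.9663

20.966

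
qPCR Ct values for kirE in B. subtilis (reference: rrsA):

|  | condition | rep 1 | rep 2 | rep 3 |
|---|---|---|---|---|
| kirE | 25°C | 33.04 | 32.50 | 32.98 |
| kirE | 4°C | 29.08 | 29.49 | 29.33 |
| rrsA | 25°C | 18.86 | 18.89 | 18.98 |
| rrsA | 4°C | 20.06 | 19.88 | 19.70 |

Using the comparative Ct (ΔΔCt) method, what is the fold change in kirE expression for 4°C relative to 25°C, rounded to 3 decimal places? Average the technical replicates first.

Mean Ct: kirE 25°C 32.840; kirE 4°C 29.300; rrsA 25°C 18.910; rrsA 4°C 19.880
ΔCt(25°C) = 32.840 − 18.910 = 13.930
ΔCt(4°C) = 29.300 − 19.880 = 9.420
ΔΔCt = 9.420 − 13.930 = -4.510
Fold change = 2^(−(-4.510)) = 2^4.510 = 22.7848

22.785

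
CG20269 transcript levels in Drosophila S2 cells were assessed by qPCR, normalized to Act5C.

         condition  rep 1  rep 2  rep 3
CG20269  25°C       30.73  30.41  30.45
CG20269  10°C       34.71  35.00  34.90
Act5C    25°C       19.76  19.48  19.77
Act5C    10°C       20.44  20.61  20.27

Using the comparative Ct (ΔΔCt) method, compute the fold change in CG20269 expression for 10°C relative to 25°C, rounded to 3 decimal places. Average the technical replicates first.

Mean Ct: CG20269 25°C 30.530; CG20269 10°C 34.870; Act5C 25°C 19.670; Act5C 10°C 20.440
ΔCt(25°C) = 30.530 − 19.670 = 10.860
ΔCt(10°C) = 34.870 − 20.440 = 14.430
ΔΔCt = 14.430 − 10.860 = 3.570
Fold change = 2^(−3.570) = 0.0842

0.084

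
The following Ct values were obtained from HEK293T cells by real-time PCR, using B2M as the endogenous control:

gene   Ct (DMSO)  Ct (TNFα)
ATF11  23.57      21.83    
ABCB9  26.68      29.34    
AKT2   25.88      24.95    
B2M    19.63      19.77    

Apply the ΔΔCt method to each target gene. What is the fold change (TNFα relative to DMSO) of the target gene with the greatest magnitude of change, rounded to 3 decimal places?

0.174

ATF11: ΔΔCt = (21.83−19.77) − (23.57−19.63) = 2.06 − 3.94 = -1.88; fold change = 2^1.88 = 3.681
ABCB9: ΔΔCt = (29.34−19.77) − (26.68−19.63) = 9.57 − 7.05 = 2.52; fold change = 2^-2.52 = 0.174
AKT2: ΔΔCt = (24.95−19.77) − (25.88−19.63) = 5.18 − 6.25 = -1.07; fold change = 2^1.07 = 2.099
ABCB9 has the largest |ΔΔCt| = 2.52.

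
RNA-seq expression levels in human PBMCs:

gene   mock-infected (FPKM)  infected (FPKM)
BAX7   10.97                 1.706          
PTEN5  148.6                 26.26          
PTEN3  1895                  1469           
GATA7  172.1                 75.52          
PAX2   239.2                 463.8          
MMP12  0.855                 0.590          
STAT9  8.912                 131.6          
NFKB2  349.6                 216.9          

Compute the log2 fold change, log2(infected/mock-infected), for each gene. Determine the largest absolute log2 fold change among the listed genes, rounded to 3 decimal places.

log2(1.706/10.97) = -2.685  (BAX7)
log2(26.26/148.6) = -2.500  (PTEN5)
log2(1469/1895) = -0.367  (PTEN3)
log2(75.52/172.1) = -1.188  (GATA7)
log2(463.8/239.2) = 0.955  (PAX2)
log2(0.590/0.855) = -0.535  (MMP12)
log2(131.6/8.912) = 3.884  (STAT9)
log2(216.9/349.6) = -0.689  (NFKB2)
The largest magnitude belongs to STAT9.

3.884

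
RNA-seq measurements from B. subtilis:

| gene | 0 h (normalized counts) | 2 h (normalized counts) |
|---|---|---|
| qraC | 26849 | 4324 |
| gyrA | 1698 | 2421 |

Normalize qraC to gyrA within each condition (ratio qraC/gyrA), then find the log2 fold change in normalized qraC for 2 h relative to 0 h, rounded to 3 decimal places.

-3.146

qraC/gyrA (0 h) = 26849 / 1698 = 15.812
qraC/gyrA (2 h) = 4324 / 2421 = 1.786
Fold change = 1.786 / 15.812 = 0.1130
log2(0.1130) = -3.1462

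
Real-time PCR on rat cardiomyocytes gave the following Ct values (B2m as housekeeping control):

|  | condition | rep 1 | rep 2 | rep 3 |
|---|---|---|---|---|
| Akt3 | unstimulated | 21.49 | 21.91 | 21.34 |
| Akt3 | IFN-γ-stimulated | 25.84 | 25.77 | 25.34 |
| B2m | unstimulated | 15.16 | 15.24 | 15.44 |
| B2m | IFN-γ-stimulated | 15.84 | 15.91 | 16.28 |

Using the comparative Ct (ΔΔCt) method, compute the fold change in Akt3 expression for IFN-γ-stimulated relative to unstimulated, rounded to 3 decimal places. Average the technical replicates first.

0.099

Mean Ct: Akt3 unstimulated 21.580; Akt3 IFN-γ-stimulated 25.650; B2m unstimulated 15.280; B2m IFN-γ-stimulated 16.010
ΔCt(unstimulated) = 21.580 − 15.280 = 6.300
ΔCt(IFN-γ-stimulated) = 25.650 − 16.010 = 9.640
ΔΔCt = 9.640 − 6.300 = 3.340
Fold change = 2^(−3.340) = 0.0988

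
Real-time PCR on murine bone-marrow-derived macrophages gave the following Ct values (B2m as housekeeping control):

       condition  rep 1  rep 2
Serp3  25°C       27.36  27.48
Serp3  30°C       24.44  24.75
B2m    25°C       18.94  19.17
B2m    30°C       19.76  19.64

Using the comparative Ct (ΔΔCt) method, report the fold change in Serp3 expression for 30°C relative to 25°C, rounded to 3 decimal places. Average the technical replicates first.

Mean Ct: Serp3 25°C 27.420; Serp3 30°C 24.595; B2m 25°C 19.055; B2m 30°C 19.700
ΔCt(25°C) = 27.420 − 19.055 = 8.365
ΔCt(30°C) = 24.595 − 19.700 = 4.895
ΔΔCt = 4.895 − 8.365 = -3.470
Fold change = 2^(−(-3.470)) = 2^3.470 = 11.0809

11.081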